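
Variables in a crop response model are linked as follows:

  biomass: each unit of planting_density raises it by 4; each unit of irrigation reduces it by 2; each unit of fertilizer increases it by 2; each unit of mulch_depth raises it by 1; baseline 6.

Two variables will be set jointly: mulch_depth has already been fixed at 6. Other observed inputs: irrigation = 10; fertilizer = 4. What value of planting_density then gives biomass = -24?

With mulch_depth held at 6:
Substituting into the biomass equation gives biomass = 4*planting_density.
Solve 4*planting_density = -24: planting_density = -24 / 4 = -6.

planting_density = -6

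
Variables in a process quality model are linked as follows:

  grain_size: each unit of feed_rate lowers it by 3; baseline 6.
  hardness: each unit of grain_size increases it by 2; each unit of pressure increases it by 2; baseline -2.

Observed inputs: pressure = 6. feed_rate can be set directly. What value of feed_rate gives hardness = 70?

feed_rate = -8

Substituting into the hardness equation gives hardness = -6*feed_rate + 22.
Solve -6*feed_rate + 22 = 70: feed_rate = (70 - 22) / -6 = -8.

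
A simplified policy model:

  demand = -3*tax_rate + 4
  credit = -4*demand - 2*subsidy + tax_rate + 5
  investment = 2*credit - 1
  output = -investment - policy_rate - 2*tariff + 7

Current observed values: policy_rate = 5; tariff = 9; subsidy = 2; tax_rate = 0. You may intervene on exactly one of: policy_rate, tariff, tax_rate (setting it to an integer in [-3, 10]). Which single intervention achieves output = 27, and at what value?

Intervening on policy_rate: output = -policy_rate + 20. Reaching 27 requires policy_rate = -7, outside [-3, 10].
Intervening on tariff: with other inputs at their observed values, output = -2*tariff + 33. Solving for 27 gives tariff = 3, within [-3, 10].
Intervening on tax_rate: output = -26*tax_rate + 15. Reaching 27 requires tax_rate = -6/13, not an integer.

set tariff = 3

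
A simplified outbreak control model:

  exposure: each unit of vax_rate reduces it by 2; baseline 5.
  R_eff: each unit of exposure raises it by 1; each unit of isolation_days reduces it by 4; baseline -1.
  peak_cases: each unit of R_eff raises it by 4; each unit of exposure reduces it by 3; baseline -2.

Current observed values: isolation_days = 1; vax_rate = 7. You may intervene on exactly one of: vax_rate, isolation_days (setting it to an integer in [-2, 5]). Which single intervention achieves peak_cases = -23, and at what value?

set vax_rate = 3

Intervening on vax_rate: with other inputs at their observed values, peak_cases = -2*vax_rate - 17. Solving for -23 gives vax_rate = 3, within [-2, 5].
Intervening on isolation_days: peak_cases = -16*isolation_days - 15. Reaching -23 requires isolation_days = 1/2, not an integer.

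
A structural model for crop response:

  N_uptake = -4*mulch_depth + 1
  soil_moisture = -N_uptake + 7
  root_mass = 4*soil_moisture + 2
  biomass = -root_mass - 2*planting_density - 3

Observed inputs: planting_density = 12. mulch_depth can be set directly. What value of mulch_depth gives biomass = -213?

Substituting into the soil_moisture equation gives soil_moisture = 4*mulch_depth + 6.
Substituting into the root_mass equation gives root_mass = 16*mulch_depth + 26.
Substituting into the biomass equation gives biomass = -16*mulch_depth - 53.
Solve -16*mulch_depth - 53 = -213: mulch_depth = (-213 + 53) / -16 = 10.

mulch_depth = 10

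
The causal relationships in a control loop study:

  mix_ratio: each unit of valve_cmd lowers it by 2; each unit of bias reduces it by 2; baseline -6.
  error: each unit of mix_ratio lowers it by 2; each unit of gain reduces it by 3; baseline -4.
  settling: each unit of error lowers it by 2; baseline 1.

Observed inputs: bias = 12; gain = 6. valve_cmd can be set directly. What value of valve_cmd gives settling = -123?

Substituting into the mix_ratio equation gives mix_ratio = -2*valve_cmd - 30.
So error = 4*valve_cmd + 38.
So settling = -8*valve_cmd - 75.
Solve -8*valve_cmd - 75 = -123: valve_cmd = (-123 + 75) / -8 = 6.

valve_cmd = 6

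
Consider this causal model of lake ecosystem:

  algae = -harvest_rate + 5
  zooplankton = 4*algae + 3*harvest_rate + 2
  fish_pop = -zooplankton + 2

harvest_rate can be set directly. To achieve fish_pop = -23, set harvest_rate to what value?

harvest_rate = -3

Substituting into the zooplankton equation gives zooplankton = -harvest_rate + 22.
Substituting into the fish_pop equation gives fish_pop = harvest_rate - 20.
Solve harvest_rate - 20 = -23: harvest_rate = (-23 + 20) / 1 = -3.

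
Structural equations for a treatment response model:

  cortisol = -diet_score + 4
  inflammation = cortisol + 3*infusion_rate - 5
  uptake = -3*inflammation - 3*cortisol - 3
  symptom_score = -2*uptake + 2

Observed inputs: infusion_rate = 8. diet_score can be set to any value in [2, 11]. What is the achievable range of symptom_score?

38 to 146

Substituting into the inflammation equation gives inflammation = -diet_score + 23.
Substituting into the uptake equation gives uptake = 6*diet_score - 84.
So symptom_score = -12*diet_score + 170.
Linear in diet_score, so extremes are at the endpoints: diet_score = 2 gives symptom_score = 146; diet_score = 11 gives symptom_score = 38.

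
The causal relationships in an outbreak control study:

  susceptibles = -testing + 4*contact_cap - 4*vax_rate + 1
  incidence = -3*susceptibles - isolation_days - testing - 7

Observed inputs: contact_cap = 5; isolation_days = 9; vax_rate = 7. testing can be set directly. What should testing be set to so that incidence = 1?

Substituting into the susceptibles equation gives susceptibles = -testing - 7.
So incidence = 2*testing + 5.
Solve 2*testing + 5 = 1: testing = (1 - 5) / 2 = -2.

testing = -2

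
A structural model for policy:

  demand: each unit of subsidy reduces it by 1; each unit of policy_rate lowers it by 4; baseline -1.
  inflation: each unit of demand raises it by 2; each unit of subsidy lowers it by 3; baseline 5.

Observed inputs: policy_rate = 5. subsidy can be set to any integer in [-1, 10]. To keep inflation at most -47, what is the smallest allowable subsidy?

Substituting into the demand equation gives demand = -subsidy - 21.
Substituting into the inflation equation gives inflation = -5*subsidy - 37.
Require -5*subsidy - 37 ≤ -47, so subsidy ≥ 2.
The smallest integer in [-1, 10] satisfying this is 2.

subsidy = 2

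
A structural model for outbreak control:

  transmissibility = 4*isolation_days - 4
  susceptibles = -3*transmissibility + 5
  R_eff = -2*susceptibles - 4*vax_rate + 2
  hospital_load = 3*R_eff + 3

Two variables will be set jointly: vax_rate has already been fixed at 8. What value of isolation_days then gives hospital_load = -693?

isolation_days = -7

With vax_rate held at 8:
Substituting into the susceptibles equation gives susceptibles = -12*isolation_days + 17.
Substituting into the R_eff equation gives R_eff = 24*isolation_days - 64.
This gives hospital_load = 72*isolation_days - 189.
Solve 72*isolation_days - 189 = -693: isolation_days = (-693 + 189) / 72 = -7.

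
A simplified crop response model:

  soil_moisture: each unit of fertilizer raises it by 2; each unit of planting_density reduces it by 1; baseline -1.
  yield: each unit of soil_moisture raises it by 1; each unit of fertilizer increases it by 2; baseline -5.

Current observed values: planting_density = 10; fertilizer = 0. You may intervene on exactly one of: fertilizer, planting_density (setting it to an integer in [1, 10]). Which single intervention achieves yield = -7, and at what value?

set planting_density = 1

Intervening on fertilizer: yield = 4*fertilizer - 16. Reaching -7 requires fertilizer = 9/4, not an integer.
Intervening on planting_density: with other inputs at their observed values, yield = -planting_density - 6. Solving for -7 gives planting_density = 1, within [1, 10].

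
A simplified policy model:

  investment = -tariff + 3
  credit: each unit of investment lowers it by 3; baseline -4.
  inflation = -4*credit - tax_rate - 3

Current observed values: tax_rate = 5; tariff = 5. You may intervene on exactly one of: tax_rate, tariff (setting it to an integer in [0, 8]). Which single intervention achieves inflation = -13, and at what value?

Intervening on tax_rate: with other inputs at their observed values, inflation = -tax_rate - 11. Solving for -13 gives tax_rate = 2, within [0, 8].
Intervening on tariff: inflation = -12*tariff + 44. Reaching -13 requires tariff = 19/4, not an integer.

set tax_rate = 2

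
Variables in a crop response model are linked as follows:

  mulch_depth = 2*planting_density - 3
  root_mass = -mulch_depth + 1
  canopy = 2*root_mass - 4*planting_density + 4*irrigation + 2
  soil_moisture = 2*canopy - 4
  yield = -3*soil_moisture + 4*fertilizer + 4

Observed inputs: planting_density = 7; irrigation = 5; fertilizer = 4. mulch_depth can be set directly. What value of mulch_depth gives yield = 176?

mulch_depth = 10

Intervening on mulch_depth fixes its value directly, overriding its dependence on planting_density.
Substituting into the canopy equation gives canopy = -2*mulch_depth - 4.
So soil_moisture = -4*mulch_depth - 12.
So yield = 12*mulch_depth + 56.
Solve 12*mulch_depth + 56 = 176: mulch_depth = (176 - 56) / 12 = 10.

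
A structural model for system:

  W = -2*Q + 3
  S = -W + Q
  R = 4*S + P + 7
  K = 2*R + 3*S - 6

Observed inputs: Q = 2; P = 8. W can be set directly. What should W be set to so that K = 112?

Intervening on W fixes its value directly, overriding its dependence on Q.
Substituting into the S equation gives S = -W + 2.
Substituting into the R equation gives R = -4*W + 23.
Substituting into the K equation gives K = -11*W + 46.
Solve -11*W + 46 = 112: W = (112 - 46) / -11 = -6.

W = -6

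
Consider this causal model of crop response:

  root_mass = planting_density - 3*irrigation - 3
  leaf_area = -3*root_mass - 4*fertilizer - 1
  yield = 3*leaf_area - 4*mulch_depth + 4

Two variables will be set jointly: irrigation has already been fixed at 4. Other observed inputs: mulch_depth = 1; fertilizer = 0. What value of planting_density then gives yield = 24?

With irrigation held at 4:
Substituting into the root_mass equation gives root_mass = planting_density - 15.
Substituting into the leaf_area equation gives leaf_area = -3*planting_density + 44.
So yield = -9*planting_density + 132.
Solve -9*planting_density + 132 = 24: planting_density = (24 - 132) / -9 = 12.

planting_density = 12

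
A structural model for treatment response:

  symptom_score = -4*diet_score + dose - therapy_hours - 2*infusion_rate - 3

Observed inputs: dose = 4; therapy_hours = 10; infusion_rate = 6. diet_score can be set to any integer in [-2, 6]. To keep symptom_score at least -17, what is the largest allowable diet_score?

diet_score = -1

Substituting into the symptom_score equation gives symptom_score = -4*diet_score - 21.
Require -4*diet_score - 21 ≥ -17, so diet_score ≤ -1.
The largest integer in [-2, 6] satisfying this is -1.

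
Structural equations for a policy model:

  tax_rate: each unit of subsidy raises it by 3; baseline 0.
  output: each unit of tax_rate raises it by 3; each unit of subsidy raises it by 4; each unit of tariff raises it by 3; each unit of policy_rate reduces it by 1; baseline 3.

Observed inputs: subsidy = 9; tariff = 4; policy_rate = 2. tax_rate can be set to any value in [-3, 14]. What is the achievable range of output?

Intervening on tax_rate fixes its value directly, overriding its dependence on subsidy.
Substituting into the output equation gives output = 3*tax_rate + 49.
Linear in tax_rate, so extremes are at the endpoints: tax_rate = -3 gives output = 40; tax_rate = 14 gives output = 91.

40 to 91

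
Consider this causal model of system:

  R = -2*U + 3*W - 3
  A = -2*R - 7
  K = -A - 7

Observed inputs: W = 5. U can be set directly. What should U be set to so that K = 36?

U = -3

Substituting into the R equation gives R = -2*U + 12.
Substituting into the A equation gives A = 4*U - 31.
Substituting into the K equation gives K = -4*U + 24.
Solve -4*U + 24 = 36: U = (36 - 24) / -4 = -3.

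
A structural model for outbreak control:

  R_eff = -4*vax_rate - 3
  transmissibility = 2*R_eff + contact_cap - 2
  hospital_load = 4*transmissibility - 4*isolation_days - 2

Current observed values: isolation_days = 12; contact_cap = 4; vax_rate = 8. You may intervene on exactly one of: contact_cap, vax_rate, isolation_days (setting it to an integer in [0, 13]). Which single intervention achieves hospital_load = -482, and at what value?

set vax_rate = 13

Intervening on contact_cap: hospital_load = 4*contact_cap - 338. Reaching -482 requires contact_cap = -36, outside [0, 13].
Intervening on vax_rate: with other inputs at their observed values, hospital_load = -32*vax_rate - 66. Solving for -482 gives vax_rate = 13, within [0, 13].
Intervening on isolation_days: hospital_load = -4*isolation_days - 274. Reaching -482 requires isolation_days = 52, outside [0, 13].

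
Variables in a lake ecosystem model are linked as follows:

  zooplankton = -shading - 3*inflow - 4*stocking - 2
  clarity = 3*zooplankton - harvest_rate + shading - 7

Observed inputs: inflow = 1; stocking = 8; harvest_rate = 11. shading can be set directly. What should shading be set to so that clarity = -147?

shading = 9

Substituting into the zooplankton equation gives zooplankton = -shading - 37.
Substituting into the clarity equation gives clarity = -2*shading - 129.
Solve -2*shading - 129 = -147: shading = (-147 + 129) / -2 = 9.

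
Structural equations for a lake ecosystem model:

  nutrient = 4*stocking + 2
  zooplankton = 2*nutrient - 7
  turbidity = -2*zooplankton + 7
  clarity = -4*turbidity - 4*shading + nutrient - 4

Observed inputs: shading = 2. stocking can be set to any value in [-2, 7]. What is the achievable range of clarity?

Substituting into the zooplankton equation gives zooplankton = 8*stocking - 3.
Substituting into the turbidity equation gives turbidity = -16*stocking + 13.
So clarity = 68*stocking - 62.
Linear in stocking, so extremes are at the endpoints: stocking = -2 gives clarity = -198; stocking = 7 gives clarity = 414.

-198 to 414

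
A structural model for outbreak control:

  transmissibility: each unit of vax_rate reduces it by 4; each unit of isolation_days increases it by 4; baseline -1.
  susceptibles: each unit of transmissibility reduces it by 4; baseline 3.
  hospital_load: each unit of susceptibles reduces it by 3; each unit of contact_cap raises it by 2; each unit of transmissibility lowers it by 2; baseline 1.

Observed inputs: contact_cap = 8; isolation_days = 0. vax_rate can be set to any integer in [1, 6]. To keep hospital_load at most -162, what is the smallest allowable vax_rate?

Substituting into the transmissibility equation gives transmissibility = -4*vax_rate - 1.
Substituting into the susceptibles equation gives susceptibles = 16*vax_rate + 7.
So hospital_load = -40*vax_rate - 2.
Require -40*vax_rate - 2 ≤ -162, so vax_rate ≥ 4.
The smallest integer in [1, 6] satisfying this is 4.

vax_rate = 4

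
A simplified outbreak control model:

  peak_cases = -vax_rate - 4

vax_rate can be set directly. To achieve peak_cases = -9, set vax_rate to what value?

vax_rate = 5

Solve -vax_rate - 4 = -9: vax_rate = (-9 + 4) / -1 = 5.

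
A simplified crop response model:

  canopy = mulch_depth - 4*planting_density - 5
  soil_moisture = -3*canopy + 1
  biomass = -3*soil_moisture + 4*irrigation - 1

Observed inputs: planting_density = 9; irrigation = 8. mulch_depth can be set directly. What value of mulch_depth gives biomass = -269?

Substituting into the canopy equation gives canopy = mulch_depth - 41.
So soil_moisture = -3*mulch_depth + 124.
Substituting into the biomass equation gives biomass = 9*mulch_depth - 341.
Solve 9*mulch_depth - 341 = -269: mulch_depth = (-269 + 341) / 9 = 8.

mulch_depth = 8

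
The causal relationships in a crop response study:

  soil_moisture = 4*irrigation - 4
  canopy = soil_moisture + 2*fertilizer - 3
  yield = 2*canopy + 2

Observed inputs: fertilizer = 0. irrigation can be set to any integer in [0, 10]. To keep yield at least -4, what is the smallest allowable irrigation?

irrigation = 1

Substituting into the canopy equation gives canopy = 4*irrigation - 7.
Substituting into the yield equation gives yield = 8*irrigation - 12.
Require 8*irrigation - 12 ≥ -4, so irrigation ≥ 1.
The smallest integer in [0, 10] satisfying this is 1.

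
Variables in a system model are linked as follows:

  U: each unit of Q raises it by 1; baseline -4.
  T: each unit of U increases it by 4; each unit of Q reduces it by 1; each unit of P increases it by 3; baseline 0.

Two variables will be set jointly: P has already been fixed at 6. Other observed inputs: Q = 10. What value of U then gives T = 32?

U = 6

With P held at 6:
Intervening on U fixes its value directly, overriding its dependence on Q.
Substituting into the T equation gives T = 4*U + 8.
Solve 4*U + 8 = 32: U = (32 - 8) / 4 = 6.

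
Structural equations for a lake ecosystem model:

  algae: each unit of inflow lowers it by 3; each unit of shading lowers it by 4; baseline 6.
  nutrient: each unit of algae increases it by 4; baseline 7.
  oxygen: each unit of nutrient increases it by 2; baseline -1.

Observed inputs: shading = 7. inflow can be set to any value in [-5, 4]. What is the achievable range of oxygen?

Substituting into the algae equation gives algae = -3*inflow - 22.
So nutrient = -12*inflow - 81.
Substituting into the oxygen equation gives oxygen = -24*inflow - 163.
Linear in inflow, so extremes are at the endpoints: inflow = -5 gives oxygen = -43; inflow = 4 gives oxygen = -259.

-259 to -43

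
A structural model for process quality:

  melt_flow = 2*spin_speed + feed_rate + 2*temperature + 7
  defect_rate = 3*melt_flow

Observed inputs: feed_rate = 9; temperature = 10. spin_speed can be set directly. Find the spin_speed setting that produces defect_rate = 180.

Substituting into the melt_flow equation gives melt_flow = 2*spin_speed + 36.
So defect_rate = 6*spin_speed + 108.
Solve 6*spin_speed + 108 = 180: spin_speed = (180 - 108) / 6 = 12.

spin_speed = 12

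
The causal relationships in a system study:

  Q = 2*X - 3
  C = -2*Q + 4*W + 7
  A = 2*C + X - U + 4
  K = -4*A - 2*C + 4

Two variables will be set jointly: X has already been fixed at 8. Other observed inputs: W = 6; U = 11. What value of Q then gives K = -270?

Q = 2

With X held at 8:
Intervening on Q fixes its value directly, overriding its dependence on X.
Substituting into the C equation gives C = -2*Q + 31.
So A = -4*Q + 63.
This gives K = 20*Q - 310.
Solve 20*Q - 310 = -270: Q = (-270 + 310) / 20 = 2.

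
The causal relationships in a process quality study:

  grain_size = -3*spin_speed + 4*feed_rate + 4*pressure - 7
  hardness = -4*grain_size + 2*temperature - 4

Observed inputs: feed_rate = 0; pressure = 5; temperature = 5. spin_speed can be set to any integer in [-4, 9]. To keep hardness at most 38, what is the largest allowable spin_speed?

spin_speed = 7

Substituting into the grain_size equation gives grain_size = -3*spin_speed + 13.
So hardness = 12*spin_speed - 46.
Require 12*spin_speed - 46 ≤ 38, so spin_speed ≤ 7.
The largest integer in [-4, 9] satisfying this is 7.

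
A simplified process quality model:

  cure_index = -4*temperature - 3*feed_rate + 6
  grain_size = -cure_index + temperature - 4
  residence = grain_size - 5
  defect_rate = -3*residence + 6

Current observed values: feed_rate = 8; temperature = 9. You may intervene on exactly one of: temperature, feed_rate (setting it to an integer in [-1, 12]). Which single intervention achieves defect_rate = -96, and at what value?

Intervening on temperature: with other inputs at their observed values, defect_rate = -15*temperature - 21. Solving for -96 gives temperature = 5, within [-1, 12].
Intervening on feed_rate: defect_rate = -9*feed_rate - 84. Reaching -96 requires feed_rate = 4/3, not an integer.

set temperature = 5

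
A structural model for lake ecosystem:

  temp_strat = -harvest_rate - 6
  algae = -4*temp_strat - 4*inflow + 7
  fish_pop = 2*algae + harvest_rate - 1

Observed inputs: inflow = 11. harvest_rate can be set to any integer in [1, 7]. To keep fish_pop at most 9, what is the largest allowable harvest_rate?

harvest_rate = 4

Substituting into the algae equation gives algae = 4*harvest_rate - 13.
This gives fish_pop = 9*harvest_rate - 27.
Require 9*harvest_rate - 27 ≤ 9, so harvest_rate ≤ 4.
The largest integer in [1, 7] satisfying this is 4.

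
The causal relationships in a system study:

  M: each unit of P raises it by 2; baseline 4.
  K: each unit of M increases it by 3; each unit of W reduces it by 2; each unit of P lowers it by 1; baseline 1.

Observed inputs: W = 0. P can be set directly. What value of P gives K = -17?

P = -6

Substituting into the K equation gives K = 5*P + 13.
Solve 5*P + 13 = -17: P = (-17 - 13) / 5 = -6.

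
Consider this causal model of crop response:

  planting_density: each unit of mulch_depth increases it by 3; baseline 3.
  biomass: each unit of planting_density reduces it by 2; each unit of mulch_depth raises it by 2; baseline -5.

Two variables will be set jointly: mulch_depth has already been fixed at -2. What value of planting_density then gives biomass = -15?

planting_density = 3

With mulch_depth held at -2:
Intervening on planting_density fixes its value directly, overriding its dependence on mulch_depth.
Substituting into the biomass equation gives biomass = -2*planting_density - 9.
Solve -2*planting_density - 9 = -15: planting_density = (-15 + 9) / -2 = 3.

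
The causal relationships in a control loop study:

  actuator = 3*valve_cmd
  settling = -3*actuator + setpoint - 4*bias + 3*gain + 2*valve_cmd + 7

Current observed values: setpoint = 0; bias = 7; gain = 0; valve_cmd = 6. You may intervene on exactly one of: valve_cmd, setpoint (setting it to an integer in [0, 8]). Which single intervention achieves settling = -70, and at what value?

set valve_cmd = 7

Intervening on valve_cmd: with other inputs at their observed values, settling = -7*valve_cmd - 21. Solving for -70 gives valve_cmd = 7, within [0, 8].
Intervening on setpoint: settling = setpoint - 63. Reaching -70 requires setpoint = -7, outside [0, 8].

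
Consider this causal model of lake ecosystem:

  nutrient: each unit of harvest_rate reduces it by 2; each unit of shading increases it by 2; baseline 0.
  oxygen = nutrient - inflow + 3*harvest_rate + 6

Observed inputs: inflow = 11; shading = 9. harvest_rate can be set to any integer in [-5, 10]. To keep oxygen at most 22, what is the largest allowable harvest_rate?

Substituting into the nutrient equation gives nutrient = -2*harvest_rate + 18.
Substituting into the oxygen equation gives oxygen = harvest_rate + 13.
Require harvest_rate + 13 ≤ 22, so harvest_rate ≤ 9.
The largest integer in [-5, 10] satisfying this is 9.

harvest_rate = 9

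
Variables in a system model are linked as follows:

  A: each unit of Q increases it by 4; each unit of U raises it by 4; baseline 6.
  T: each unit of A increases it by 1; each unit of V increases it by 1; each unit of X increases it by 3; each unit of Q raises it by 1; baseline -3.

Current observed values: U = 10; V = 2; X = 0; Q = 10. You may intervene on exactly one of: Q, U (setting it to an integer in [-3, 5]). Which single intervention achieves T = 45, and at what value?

Intervening on Q: with other inputs at their observed values, T = 5*Q + 45. Solving for 45 gives Q = 0, within [-3, 5].
Intervening on U: T = 4*U + 55. Reaching 45 requires U = -5/2, not an integer.

set Q = 0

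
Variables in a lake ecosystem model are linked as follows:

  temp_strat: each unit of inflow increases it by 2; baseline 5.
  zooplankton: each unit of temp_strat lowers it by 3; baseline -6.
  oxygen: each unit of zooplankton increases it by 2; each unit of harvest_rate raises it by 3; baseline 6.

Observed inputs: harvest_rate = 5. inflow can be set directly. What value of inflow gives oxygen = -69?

Substituting into the zooplankton equation gives zooplankton = -6*inflow - 21.
Substituting into the oxygen equation gives oxygen = -12*inflow - 21.
Solve -12*inflow - 21 = -69: inflow = (-69 + 21) / -12 = 4.

inflow = 4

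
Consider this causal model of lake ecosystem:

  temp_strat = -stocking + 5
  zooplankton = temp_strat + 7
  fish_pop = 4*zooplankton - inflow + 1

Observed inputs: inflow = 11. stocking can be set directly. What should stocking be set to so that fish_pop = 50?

stocking = -3

Substituting into the zooplankton equation gives zooplankton = -stocking + 12.
So fish_pop = -4*stocking + 38.
Solve -4*stocking + 38 = 50: stocking = (50 - 38) / -4 = -3.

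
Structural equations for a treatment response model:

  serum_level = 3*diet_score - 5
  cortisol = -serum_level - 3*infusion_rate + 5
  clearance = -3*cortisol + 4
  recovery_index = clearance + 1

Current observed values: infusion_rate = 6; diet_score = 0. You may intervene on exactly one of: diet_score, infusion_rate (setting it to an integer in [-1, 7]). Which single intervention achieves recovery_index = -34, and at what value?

set infusion_rate = -1

Intervening on diet_score: recovery_index = 9*diet_score + 29. Reaching -34 requires diet_score = -7, outside [-1, 7].
Intervening on infusion_rate: with other inputs at their observed values, recovery_index = 9*infusion_rate - 25. Solving for -34 gives infusion_rate = -1, within [-1, 7].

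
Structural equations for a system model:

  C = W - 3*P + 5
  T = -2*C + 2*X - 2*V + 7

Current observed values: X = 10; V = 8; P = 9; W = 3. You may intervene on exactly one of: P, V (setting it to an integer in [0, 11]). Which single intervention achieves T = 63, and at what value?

set V = 1

Intervening on P: T = 6*P - 5. Reaching 63 requires P = 34/3, not an integer.
Intervening on V: with other inputs at their observed values, T = -2*V + 65. Solving for 63 gives V = 1, within [0, 11].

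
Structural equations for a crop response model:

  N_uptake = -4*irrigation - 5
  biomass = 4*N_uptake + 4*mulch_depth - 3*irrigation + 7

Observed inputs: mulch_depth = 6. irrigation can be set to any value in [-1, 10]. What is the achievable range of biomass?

-179 to 30

Substituting into the biomass equation gives biomass = -19*irrigation + 11.
Linear in irrigation, so extremes are at the endpoints: irrigation = -1 gives biomass = 30; irrigation = 10 gives biomass = -179.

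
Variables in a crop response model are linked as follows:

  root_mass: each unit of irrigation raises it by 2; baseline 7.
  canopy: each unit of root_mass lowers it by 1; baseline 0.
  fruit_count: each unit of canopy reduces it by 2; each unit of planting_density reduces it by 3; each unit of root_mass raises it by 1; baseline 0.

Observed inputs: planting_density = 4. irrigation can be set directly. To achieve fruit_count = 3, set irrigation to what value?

Substituting into the canopy equation gives canopy = -2*irrigation - 7.
So fruit_count = 6*irrigation + 9.
Solve 6*irrigation + 9 = 3: irrigation = (3 - 9) / 6 = -1.

irrigation = -1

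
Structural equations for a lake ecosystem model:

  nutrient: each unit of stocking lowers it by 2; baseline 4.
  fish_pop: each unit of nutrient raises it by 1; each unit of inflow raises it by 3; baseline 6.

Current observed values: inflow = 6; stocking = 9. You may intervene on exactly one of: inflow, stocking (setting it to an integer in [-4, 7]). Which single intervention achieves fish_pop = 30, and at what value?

set stocking = -1

Intervening on inflow: fish_pop = 3*inflow - 8. Reaching 30 requires inflow = 38/3, not an integer.
Intervening on stocking: with other inputs at their observed values, fish_pop = -2*stocking + 28. Solving for 30 gives stocking = -1, within [-4, 7].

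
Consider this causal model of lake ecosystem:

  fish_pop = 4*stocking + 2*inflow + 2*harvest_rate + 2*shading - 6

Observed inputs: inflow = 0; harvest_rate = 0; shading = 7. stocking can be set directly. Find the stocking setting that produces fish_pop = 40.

Substituting into the fish_pop equation gives fish_pop = 4*stocking + 8.
Solve 4*stocking + 8 = 40: stocking = (40 - 8) / 4 = 8.

stocking = 8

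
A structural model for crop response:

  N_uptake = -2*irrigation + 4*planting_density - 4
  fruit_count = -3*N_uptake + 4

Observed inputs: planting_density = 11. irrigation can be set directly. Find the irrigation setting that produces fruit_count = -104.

Substituting into the N_uptake equation gives N_uptake = -2*irrigation + 40.
This gives fruit_count = 6*irrigation - 116.
Solve 6*irrigation - 116 = -104: irrigation = (-104 + 116) / 6 = 2.

irrigation = 2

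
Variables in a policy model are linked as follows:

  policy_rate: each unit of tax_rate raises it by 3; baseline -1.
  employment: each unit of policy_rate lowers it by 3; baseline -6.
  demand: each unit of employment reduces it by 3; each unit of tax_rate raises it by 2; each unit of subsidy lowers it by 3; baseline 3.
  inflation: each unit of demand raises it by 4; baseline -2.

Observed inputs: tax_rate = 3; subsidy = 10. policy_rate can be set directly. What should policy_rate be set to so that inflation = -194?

Intervening on policy_rate fixes its value directly, overriding its dependence on tax_rate.
Substituting into the demand equation gives demand = 9*policy_rate - 3.
So inflation = 36*policy_rate - 14.
Solve 36*policy_rate - 14 = -194: policy_rate = (-194 + 14) / 36 = -5.

policy_rate = -5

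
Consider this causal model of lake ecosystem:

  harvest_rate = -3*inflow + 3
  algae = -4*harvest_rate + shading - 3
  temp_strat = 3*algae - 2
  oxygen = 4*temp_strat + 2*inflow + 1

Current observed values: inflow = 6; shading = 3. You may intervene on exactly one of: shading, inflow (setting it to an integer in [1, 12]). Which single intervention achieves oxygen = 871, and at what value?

set inflow = 7

Intervening on shading: oxygen = 12*shading + 689. Reaching 871 requires shading = 91/6, not an integer.
Intervening on inflow: with other inputs at their observed values, oxygen = 146*inflow - 151. Solving for 871 gives inflow = 7, within [1, 12].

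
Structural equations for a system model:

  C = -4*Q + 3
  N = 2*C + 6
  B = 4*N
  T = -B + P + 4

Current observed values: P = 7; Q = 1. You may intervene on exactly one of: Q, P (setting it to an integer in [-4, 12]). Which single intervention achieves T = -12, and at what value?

Intervening on Q: T = 32*Q - 37. Reaching -12 requires Q = 25/32, not an integer.
Intervening on P: with other inputs at their observed values, T = P - 12. Solving for -12 gives P = 0, within [-4, 12].

set P = 0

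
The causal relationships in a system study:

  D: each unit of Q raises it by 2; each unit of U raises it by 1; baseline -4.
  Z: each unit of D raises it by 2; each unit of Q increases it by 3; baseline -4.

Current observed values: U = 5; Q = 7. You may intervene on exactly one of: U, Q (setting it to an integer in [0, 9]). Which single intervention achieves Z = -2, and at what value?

set Q = 0

Intervening on U: Z = 2*U + 37. Reaching -2 requires U = -39/2, not an integer.
Intervening on Q: with other inputs at their observed values, Z = 7*Q - 2. Solving for -2 gives Q = 0, within [0, 9].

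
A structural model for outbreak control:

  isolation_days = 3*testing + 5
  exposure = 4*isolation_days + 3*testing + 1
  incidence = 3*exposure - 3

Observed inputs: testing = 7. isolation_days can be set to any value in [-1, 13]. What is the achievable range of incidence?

Intervening on isolation_days fixes its value directly, overriding its dependence on testing.
Substituting into the exposure equation gives exposure = 4*isolation_days + 22.
Substituting into the incidence equation gives incidence = 12*isolation_days + 63.
Linear in isolation_days, so extremes are at the endpoints: isolation_days = -1 gives incidence = 51; isolation_days = 13 gives incidence = 219.

51 to 219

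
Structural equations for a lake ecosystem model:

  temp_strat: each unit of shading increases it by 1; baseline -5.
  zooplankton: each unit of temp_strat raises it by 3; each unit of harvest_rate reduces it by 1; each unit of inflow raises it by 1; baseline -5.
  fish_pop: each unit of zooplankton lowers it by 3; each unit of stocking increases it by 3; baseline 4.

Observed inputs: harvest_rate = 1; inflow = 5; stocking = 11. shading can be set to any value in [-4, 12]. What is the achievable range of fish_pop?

-23 to 121

Substituting into the zooplankton equation gives zooplankton = 3*shading - 16.
fish_pop becomes -9*shading + 85.
Linear in shading, so extremes are at the endpoints: shading = -4 gives fish_pop = 121; shading = 12 gives fish_pop = -23.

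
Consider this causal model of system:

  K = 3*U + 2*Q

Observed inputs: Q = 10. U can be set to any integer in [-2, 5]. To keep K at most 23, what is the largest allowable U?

Substituting into the K equation gives K = 3*U + 20.
Require 3*U + 20 ≤ 23, so U ≤ 1.
The largest integer in [-2, 5] satisfying this is 1.

U = 1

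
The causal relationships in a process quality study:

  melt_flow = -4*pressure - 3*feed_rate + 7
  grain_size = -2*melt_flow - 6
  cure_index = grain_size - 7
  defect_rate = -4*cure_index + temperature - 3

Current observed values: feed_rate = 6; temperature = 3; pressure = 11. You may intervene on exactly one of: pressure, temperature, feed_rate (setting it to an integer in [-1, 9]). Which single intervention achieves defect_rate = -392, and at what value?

Intervening on pressure: defect_rate = -32*pressure - 36. Reaching -392 requires pressure = 89/8, not an integer.
Intervening on temperature: with other inputs at their observed values, defect_rate = temperature - 391. Solving for -392 gives temperature = -1, within [-1, 9].
Intervening on feed_rate: defect_rate = -24*feed_rate - 244. Reaching -392 requires feed_rate = 37/6, not an integer.

set temperature = -1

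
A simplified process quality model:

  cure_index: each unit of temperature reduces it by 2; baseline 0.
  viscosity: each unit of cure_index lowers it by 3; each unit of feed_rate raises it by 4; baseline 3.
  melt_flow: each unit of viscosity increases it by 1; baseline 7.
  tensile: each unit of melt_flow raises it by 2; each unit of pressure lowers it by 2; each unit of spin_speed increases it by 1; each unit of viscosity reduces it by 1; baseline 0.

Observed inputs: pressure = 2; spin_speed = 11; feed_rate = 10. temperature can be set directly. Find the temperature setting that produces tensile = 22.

temperature = -7

Substituting into the viscosity equation gives viscosity = 6*temperature + 43.
So melt_flow = 6*temperature + 50.
So tensile = 6*temperature + 64.
Solve 6*temperature + 64 = 22: temperature = (22 - 64) / 6 = -7.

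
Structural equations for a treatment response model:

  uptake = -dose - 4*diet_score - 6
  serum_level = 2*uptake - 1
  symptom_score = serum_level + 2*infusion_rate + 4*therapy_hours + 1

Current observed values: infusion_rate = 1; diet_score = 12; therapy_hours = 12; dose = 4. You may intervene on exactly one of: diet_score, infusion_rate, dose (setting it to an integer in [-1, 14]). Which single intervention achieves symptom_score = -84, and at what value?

set dose = 13

Intervening on diet_score: symptom_score = -8*diet_score + 30. Reaching -84 requires diet_score = 57/4, not an integer.
Intervening on infusion_rate: symptom_score = 2*infusion_rate - 68. Reaching -84 requires infusion_rate = -8, outside [-1, 14].
Intervening on dose: with other inputs at their observed values, symptom_score = -2*dose - 58. Solving for -84 gives dose = 13, within [-1, 14].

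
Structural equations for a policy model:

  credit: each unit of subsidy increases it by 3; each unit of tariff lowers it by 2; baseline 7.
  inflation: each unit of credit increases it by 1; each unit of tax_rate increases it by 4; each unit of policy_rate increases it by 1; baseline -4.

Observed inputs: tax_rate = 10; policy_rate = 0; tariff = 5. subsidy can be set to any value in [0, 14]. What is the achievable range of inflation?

Substituting into the credit equation gives credit = 3*subsidy - 3.
This gives inflation = 3*subsidy + 33.
Linear in subsidy, so extremes are at the endpoints: subsidy = 0 gives inflation = 33; subsidy = 14 gives inflation = 75.

33 to 75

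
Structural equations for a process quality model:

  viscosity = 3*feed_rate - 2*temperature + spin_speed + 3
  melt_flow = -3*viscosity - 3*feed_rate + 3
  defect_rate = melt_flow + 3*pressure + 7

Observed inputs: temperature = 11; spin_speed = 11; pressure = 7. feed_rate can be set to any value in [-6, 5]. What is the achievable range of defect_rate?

Substituting into the viscosity equation gives viscosity = 3*feed_rate - 8.
Substituting into the melt_flow equation gives melt_flow = -12*feed_rate + 27.
This gives defect_rate = -12*feed_rate + 55.
Linear in feed_rate, so extremes are at the endpoints: feed_rate = -6 gives defect_rate = 127; feed_rate = 5 gives defect_rate = -5.

-5 to 127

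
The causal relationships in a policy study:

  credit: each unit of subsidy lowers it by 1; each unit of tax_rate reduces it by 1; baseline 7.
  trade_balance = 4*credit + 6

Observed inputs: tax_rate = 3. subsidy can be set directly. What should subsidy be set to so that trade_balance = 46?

subsidy = -6

Substituting into the credit equation gives credit = -subsidy + 4.
So trade_balance = -4*subsidy + 22.
Solve -4*subsidy + 22 = 46: subsidy = (46 - 22) / -4 = -6.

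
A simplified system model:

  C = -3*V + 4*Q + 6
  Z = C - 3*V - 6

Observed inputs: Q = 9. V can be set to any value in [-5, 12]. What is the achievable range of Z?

Substituting into the C equation gives C = -3*V + 42.
Z becomes -6*V + 36.
Linear in V, so extremes are at the endpoints: V = -5 gives Z = 66; V = 12 gives Z = -36.

-36 to 66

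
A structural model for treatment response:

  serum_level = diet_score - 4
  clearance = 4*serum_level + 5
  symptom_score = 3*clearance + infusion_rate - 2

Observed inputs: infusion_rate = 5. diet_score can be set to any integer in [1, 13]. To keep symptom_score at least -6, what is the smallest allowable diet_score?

diet_score = 2

Substituting into the clearance equation gives clearance = 4*diet_score - 11.
Substituting into the symptom_score equation gives symptom_score = 12*diet_score - 30.
Require 12*diet_score - 30 ≥ -6, so diet_score ≥ 2.
The smallest integer in [1, 13] satisfying this is 2.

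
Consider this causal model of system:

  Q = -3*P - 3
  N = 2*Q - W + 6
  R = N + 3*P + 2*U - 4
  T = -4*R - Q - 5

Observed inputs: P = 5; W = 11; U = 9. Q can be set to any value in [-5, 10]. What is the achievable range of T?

-191 to -56

Intervening on Q fixes its value directly, overriding its dependence on P.
Substituting into the N equation gives N = 2*Q - 5.
Substituting into the R equation gives R = 2*Q + 24.
So T = -9*Q - 101.
Linear in Q, so extremes are at the endpoints: Q = -5 gives T = -56; Q = 10 gives T = -191.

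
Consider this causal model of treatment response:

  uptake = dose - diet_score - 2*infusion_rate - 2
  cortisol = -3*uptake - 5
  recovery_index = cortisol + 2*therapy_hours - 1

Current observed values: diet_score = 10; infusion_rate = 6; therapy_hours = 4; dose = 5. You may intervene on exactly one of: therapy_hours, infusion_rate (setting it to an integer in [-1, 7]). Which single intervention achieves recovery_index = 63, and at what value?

set therapy_hours = 6

Intervening on therapy_hours: with other inputs at their observed values, recovery_index = 2*therapy_hours + 51. Solving for 63 gives therapy_hours = 6, within [-1, 7].
Intervening on infusion_rate: recovery_index = 6*infusion_rate + 23. Reaching 63 requires infusion_rate = 20/3, not an integer.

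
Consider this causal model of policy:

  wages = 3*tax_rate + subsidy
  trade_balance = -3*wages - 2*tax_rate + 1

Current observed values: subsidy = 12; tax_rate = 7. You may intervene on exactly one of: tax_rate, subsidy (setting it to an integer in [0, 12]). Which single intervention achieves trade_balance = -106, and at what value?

set subsidy = 10

Intervening on tax_rate: trade_balance = -11*tax_rate - 35. Reaching -106 requires tax_rate = 71/11, not an integer.
Intervening on subsidy: with other inputs at their observed values, trade_balance = -3*subsidy - 76. Solving for -106 gives subsidy = 10, within [0, 12].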